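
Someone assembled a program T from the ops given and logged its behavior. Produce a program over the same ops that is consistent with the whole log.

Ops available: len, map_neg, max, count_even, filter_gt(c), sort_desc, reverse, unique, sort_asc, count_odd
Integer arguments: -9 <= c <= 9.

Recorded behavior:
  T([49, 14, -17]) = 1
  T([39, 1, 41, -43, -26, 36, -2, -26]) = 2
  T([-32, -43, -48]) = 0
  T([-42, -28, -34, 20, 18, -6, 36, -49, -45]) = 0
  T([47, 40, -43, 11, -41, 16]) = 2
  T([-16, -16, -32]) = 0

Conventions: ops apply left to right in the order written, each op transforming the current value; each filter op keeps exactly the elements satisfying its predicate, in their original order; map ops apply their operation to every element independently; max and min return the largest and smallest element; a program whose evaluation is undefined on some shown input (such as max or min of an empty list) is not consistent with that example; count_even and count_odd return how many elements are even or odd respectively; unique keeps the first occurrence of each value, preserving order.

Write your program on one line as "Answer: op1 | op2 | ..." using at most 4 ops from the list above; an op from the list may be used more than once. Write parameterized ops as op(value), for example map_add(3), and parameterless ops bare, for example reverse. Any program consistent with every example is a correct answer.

filter_gt(-9) | filter_gt(3) | count_odd

Check, running the answer program on each example:
  [49, 14, -17] -> [49, 14] -> [49, 14] -> 1
  [39, 1, 41, -43, -26, 36, -2, -26] -> [39, 1, 41, 36, -2] -> [39, 41, 36] -> 2
  [-32, -43, -48] -> [] -> [] -> 0
  [-42, -28, -34, 20, 18, -6, 36, -49, -45] -> [20, 18, -6, 36] -> [20, 18, 36] -> 0
  [47, 40, -43, 11, -41, 16] -> [47, 40, 11, 16] -> [47, 40, 11, 16] -> 2
  [-16, -16, -32] -> [] -> [] -> 0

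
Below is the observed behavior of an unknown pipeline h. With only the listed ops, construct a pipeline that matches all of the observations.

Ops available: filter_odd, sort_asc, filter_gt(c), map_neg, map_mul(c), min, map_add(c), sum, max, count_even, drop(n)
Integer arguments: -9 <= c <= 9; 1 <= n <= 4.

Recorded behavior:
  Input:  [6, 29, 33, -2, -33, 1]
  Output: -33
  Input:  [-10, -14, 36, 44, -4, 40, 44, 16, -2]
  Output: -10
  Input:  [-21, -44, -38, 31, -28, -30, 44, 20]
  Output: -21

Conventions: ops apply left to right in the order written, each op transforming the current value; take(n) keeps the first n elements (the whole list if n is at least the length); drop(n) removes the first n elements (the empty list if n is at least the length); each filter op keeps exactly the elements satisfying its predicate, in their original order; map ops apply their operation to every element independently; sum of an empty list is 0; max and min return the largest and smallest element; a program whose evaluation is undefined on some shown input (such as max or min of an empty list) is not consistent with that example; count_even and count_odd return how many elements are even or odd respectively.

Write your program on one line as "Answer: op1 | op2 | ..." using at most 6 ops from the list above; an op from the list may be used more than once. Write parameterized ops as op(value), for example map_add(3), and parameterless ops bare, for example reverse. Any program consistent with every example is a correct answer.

map_neg | filter_gt(7) | map_neg | sort_asc | max

Check, running the answer program on each example:
  [6, 29, 33, -2, -33, 1] -> [-6, -29, -33, 2, 33, -1] -> [33] -> [-33] -> [-33] -> -33
  [-10, -14, 36, 44, -4, 40, 44, 16, -2] -> [10, 14, -36, -44, 4, -40, -44, -16, 2] -> [10, 14] -> [-10, -14] -> [-14, -10] -> -10
  [-21, -44, -38, 31, -28, -30, 44, 20] -> [21, 44, 38, -31, 28, 30, -44, -20] -> [21, 44, 38, 28, 30] -> [-21, -44, -38, -28, -30] -> [-44, -38, -30, -28, -21] -> -21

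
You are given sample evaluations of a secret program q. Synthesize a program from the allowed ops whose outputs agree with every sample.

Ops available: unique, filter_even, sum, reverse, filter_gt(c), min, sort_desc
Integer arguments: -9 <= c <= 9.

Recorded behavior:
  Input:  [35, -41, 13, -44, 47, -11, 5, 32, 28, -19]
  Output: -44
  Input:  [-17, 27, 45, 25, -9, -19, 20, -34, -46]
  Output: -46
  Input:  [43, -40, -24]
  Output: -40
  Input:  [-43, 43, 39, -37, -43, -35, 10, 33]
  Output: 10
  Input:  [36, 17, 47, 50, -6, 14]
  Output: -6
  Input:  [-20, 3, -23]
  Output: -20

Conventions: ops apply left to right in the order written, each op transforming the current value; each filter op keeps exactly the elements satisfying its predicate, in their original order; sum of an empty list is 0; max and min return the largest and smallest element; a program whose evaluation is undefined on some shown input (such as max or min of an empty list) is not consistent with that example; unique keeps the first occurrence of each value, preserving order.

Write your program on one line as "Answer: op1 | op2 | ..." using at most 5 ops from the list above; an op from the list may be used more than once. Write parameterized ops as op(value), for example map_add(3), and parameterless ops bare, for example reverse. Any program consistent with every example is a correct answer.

filter_even | reverse | sort_desc | min

Check, running the answer program on each example:
  [35, -41, 13, -44, 47, -11, 5, 32, 28, -19] -> [-44, 32, 28] -> [28, 32, -44] -> [32, 28, -44] -> -44
  [-17, 27, 45, 25, -9, -19, 20, -34, -46] -> [20, -34, -46] -> [-46, -34, 20] -> [20, -34, -46] -> -46
  [43, -40, -24] -> [-40, -24] -> [-24, -40] -> [-24, -40] -> -40
  [-43, 43, 39, -37, -43, -35, 10, 33] -> [10] -> [10] -> [10] -> 10
  [36, 17, 47, 50, -6, 14] -> [36, 50, -6, 14] -> [14, -6, 50, 36] -> [50, 36, 14, -6] -> -6
  [-20, 3, -23] -> [-20] -> [-20] -> [-20] -> -20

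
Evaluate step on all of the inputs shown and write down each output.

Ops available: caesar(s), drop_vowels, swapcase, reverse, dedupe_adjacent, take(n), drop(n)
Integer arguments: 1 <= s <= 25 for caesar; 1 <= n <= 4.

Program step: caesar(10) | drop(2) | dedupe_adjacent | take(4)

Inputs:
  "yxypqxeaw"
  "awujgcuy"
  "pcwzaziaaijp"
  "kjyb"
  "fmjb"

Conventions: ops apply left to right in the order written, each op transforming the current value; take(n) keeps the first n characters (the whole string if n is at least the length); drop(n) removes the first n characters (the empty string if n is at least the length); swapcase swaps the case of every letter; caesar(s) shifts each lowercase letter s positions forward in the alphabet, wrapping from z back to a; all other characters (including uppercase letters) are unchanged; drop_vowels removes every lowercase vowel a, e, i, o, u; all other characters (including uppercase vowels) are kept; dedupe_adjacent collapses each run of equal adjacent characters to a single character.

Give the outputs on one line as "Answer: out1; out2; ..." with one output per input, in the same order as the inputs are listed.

"izah"; "etqm"; "gjkj"; "il"; "tl"

Execution, op by op:
  "yxypqxeaw" -> "ihizahokg" -> "izahokg" -> "izahokg" -> "izah"
  "awujgcuy" -> "kgetqmei" -> "etqmei" -> "etqmei" -> "etqm"
  "pcwzaziaaijp" -> "zmgjkjskkstz" -> "gjkjskkstz" -> "gjkjskstz" -> "gjkj"
  "kjyb" -> "util" -> "il" -> "il" -> "il"
  "fmjb" -> "pwtl" -> "tl" -> "tl" -> "tl"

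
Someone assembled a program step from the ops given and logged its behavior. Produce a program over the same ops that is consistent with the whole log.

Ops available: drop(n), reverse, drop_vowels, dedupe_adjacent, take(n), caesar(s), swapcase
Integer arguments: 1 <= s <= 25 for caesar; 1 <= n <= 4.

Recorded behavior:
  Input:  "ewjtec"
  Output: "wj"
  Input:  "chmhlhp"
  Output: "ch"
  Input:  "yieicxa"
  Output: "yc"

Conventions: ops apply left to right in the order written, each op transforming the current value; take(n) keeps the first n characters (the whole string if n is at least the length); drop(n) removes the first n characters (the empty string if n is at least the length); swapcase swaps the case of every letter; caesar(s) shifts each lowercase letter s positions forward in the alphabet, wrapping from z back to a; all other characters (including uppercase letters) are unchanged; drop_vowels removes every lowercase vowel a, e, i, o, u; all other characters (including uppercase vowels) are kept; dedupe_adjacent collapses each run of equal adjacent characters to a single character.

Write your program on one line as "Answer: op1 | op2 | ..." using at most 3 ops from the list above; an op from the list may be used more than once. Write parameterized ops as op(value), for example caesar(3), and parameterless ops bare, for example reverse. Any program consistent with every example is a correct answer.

drop_vowels | take(2)

Check, running the answer program on each example:
  "ewjtec" -> "wjtc" -> "wj"
  "chmhlhp" -> "chmhlhp" -> "ch"
  "yieicxa" -> "ycx" -> "yc"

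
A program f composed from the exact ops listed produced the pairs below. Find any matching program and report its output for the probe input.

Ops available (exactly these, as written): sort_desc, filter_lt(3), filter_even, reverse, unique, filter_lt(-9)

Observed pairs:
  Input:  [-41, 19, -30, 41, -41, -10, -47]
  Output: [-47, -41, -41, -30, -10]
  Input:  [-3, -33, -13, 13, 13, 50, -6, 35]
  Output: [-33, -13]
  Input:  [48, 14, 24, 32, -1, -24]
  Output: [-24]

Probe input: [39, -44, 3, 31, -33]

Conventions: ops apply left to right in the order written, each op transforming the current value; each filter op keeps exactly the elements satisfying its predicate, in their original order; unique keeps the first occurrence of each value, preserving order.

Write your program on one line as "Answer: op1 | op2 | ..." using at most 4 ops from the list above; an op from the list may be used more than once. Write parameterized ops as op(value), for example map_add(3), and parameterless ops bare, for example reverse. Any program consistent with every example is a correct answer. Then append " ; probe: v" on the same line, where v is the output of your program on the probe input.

sort_desc | reverse | filter_lt(-9) ; probe: [-44, -33]

Check, running the answer program on each example:
  [-41, 19, -30, 41, -41, -10, -47] -> [41, 19, -10, -30, -41, -41, -47] -> [-47, -41, -41, -30, -10, 19, 41] -> [-47, -41, -41, -30, -10]
  [-3, -33, -13, 13, 13, 50, -6, 35] -> [50, 35, 13, 13, -3, -6, -13, -33] -> [-33, -13, -6, -3, 13, 13, 35, 50] -> [-33, -13]
  [48, 14, 24, 32, -1, -24] -> [48, 32, 24, 14, -1, -24] -> [-24, -1, 14, 24, 32, 48] -> [-24]
  probe: [39, -44, 3, 31, -33] -> [39, 31, 3, -33, -44] -> [-44, -33, 3, 31, 39] -> [-44, -33]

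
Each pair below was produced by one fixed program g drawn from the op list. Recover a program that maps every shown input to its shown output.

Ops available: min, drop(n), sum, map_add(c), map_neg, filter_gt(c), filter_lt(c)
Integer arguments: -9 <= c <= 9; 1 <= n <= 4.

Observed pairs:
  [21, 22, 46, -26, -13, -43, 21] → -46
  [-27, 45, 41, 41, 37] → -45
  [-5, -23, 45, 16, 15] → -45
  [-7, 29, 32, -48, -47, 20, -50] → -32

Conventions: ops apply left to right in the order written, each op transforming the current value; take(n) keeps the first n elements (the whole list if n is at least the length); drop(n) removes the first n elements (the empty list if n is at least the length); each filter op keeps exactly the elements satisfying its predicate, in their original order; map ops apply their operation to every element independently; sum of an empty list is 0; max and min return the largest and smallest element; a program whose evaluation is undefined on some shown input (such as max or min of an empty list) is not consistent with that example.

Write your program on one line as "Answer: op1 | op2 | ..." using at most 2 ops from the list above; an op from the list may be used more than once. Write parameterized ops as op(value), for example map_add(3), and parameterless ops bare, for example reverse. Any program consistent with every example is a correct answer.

map_neg | min

Check, running the answer program on each example:
  [21, 22, 46, -26, -13, -43, 21] -> [-21, -22, -46, 26, 13, 43, -21] -> -46
  [-27, 45, 41, 41, 37] -> [27, -45, -41, -41, -37] -> -45
  [-5, -23, 45, 16, 15] -> [5, 23, -45, -16, -15] -> -45
  [-7, 29, 32, -48, -47, 20, -50] -> [7, -29, -32, 48, 47, -20, 50] -> -32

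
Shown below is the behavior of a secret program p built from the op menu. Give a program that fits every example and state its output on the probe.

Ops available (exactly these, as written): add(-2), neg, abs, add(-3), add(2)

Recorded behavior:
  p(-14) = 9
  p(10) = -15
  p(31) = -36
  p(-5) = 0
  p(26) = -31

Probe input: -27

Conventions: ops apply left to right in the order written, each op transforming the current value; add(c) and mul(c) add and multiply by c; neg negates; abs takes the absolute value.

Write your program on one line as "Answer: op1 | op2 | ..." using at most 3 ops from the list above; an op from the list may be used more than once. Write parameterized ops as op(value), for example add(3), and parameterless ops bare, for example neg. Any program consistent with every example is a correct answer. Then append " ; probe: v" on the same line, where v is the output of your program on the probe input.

add(2) | neg | add(-3) ; probe: 22

Check, running the answer program on each example:
  -14 -> -12 -> 12 -> 9
  10 -> 12 -> -12 -> -15
  31 -> 33 -> -33 -> -36
  -5 -> -3 -> 3 -> 0
  26 -> 28 -> -28 -> -31
  probe: -27 -> -25 -> 25 -> 22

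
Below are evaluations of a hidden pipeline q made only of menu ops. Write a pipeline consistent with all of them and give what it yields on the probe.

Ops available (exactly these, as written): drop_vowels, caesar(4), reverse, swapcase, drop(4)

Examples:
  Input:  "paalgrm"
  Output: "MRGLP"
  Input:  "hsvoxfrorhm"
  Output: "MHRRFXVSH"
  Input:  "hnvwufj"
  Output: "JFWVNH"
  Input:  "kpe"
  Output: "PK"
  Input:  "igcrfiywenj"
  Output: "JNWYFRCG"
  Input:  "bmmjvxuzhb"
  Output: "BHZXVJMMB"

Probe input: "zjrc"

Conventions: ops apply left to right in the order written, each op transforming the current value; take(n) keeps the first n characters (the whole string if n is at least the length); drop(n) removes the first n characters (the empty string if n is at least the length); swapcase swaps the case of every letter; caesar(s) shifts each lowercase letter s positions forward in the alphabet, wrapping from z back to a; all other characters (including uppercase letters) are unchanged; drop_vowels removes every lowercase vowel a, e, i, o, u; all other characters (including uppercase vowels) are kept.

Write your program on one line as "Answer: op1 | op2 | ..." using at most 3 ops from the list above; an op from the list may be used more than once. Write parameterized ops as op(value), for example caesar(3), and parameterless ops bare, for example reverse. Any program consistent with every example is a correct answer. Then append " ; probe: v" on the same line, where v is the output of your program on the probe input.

drop_vowels | swapcase | reverse ; probe: "CRJZ"

Check, running the answer program on each example:
  "paalgrm" -> "plgrm" -> "PLGRM" -> "MRGLP"
  "hsvoxfrorhm" -> "hsvxfrrhm" -> "HSVXFRRHM" -> "MHRRFXVSH"
  "hnvwufj" -> "hnvwfj" -> "HNVWFJ" -> "JFWVNH"
  "kpe" -> "kp" -> "KP" -> "PK"
  "igcrfiywenj" -> "gcrfywnj" -> "GCRFYWNJ" -> "JNWYFRCG"
  "bmmjvxuzhb" -> "bmmjvxzhb" -> "BMMJVXZHB" -> "BHZXVJMMB"
  probe: "zjrc" -> "zjrc" -> "ZJRC" -> "CRJZ"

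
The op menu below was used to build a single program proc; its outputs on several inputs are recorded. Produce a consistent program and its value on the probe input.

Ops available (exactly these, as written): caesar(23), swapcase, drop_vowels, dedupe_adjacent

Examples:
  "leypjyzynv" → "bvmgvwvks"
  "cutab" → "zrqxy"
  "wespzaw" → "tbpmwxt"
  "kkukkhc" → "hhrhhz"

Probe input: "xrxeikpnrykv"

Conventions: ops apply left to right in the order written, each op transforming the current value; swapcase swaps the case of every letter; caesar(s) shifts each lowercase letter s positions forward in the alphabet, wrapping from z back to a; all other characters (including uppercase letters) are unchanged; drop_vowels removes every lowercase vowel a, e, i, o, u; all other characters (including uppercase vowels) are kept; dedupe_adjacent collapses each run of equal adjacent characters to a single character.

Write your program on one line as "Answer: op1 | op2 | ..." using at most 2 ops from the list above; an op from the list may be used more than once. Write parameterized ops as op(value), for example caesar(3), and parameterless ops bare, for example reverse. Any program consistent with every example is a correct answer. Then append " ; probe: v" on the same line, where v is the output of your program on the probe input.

caesar(23) | drop_vowels ; probe: "bfhmkvhs"

Check, running the answer program on each example:
  "leypjyzynv" -> "ibvmgvwvks" -> "bvmgvwvks"
  "cutab" -> "zrqxy" -> "zrqxy"
  "wespzaw" -> "tbpmwxt" -> "tbpmwxt"
  "kkukkhc" -> "hhrhhez" -> "hhrhhz"
  probe: "xrxeikpnrykv" -> "uoubfhmkovhs" -> "bfhmkvhs"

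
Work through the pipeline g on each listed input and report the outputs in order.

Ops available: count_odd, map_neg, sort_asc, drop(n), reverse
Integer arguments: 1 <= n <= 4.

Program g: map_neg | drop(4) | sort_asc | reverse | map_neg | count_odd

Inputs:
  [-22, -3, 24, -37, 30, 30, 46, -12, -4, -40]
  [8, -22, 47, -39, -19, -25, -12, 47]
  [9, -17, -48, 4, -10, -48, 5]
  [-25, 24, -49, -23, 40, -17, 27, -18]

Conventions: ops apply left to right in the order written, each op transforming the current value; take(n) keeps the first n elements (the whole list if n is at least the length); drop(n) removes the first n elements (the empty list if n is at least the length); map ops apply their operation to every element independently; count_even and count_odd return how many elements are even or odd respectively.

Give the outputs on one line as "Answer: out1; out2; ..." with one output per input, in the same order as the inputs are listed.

Execution, op by op:
  [-22, -3, 24, -37, 30, 30, 46, -12, -4, -40] -> [22, 3, -24, 37, -30, -30, -46, 12, 4, 40] -> [-30, -30, -46, 12, 4, 40] -> [-46, -30, -30, 4, 12, 40] -> [40, 12, 4, -30, -30, -46] -> [-40, -12, -4, 30, 30, 46] -> 0
  [8, -22, 47, -39, -19, -25, -12, 47] -> [-8, 22, -47, 39, 19, 25, 12, -47] -> [19, 25, 12, -47] -> [-47, 12, 19, 25] -> [25, 19, 12, -47] -> [-25, -19, -12, 47] -> 3
  [9, -17, -48, 4, -10, -48, 5] -> [-9, 17, 48, -4, 10, 48, -5] -> [10, 48, -5] -> [-5, 10, 48] -> [48, 10, -5] -> [-48, -10, 5] -> 1
  [-25, 24, -49, -23, 40, -17, 27, -18] -> [25, -24, 49, 23, -40, 17, -27, 18] -> [-40, 17, -27, 18] -> [-40, -27, 17, 18] -> [18, 17, -27, -40] -> [-18, -17, 27, 40] -> 2

0; 3; 1; 2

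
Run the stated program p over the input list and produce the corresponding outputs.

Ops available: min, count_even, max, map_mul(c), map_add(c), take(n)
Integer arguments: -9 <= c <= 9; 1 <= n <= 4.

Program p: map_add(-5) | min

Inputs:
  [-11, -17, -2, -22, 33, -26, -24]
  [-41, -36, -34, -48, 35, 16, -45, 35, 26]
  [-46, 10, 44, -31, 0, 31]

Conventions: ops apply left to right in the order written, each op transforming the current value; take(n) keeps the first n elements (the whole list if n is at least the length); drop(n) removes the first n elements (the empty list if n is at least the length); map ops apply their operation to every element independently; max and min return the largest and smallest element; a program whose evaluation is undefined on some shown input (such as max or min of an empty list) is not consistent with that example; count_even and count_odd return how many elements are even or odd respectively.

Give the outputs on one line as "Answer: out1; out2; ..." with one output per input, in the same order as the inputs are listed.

Execution, op by op:
  [-11, -17, -2, -22, 33, -26, -24] -> [-16, -22, -7, -27, 28, -31, -29] -> -31
  [-41, -36, -34, -48, 35, 16, -45, 35, 26] -> [-46, -41, -39, -53, 30, 11, -50, 30, 21] -> -53
  [-46, 10, 44, -31, 0, 31] -> [-51, 5, 39, -36, -5, 26] -> -51

-31; -53; -51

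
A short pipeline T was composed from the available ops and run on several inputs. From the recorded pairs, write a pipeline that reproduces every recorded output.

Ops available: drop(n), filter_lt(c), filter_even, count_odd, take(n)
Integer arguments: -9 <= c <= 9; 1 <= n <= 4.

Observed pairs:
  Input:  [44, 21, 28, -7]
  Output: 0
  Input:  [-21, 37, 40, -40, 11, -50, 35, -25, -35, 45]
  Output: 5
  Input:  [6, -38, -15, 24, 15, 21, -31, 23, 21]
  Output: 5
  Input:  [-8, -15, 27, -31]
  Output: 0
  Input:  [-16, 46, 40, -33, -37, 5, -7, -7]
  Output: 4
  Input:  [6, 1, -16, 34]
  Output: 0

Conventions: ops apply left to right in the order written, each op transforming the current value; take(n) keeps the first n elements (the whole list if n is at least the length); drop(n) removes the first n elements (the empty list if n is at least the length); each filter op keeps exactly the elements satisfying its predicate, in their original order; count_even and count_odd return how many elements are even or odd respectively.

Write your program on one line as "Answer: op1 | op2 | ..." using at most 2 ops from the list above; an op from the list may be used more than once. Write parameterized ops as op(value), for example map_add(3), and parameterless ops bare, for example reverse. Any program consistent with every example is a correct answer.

drop(4) | count_odd

Check, running the answer program on each example:
  [44, 21, 28, -7] -> [] -> 0
  [-21, 37, 40, -40, 11, -50, 35, -25, -35, 45] -> [11, -50, 35, -25, -35, 45] -> 5
  [6, -38, -15, 24, 15, 21, -31, 23, 21] -> [15, 21, -31, 23, 21] -> 5
  [-8, -15, 27, -31] -> [] -> 0
  [-16, 46, 40, -33, -37, 5, -7, -7] -> [-37, 5, -7, -7] -> 4
  [6, 1, -16, 34] -> [] -> 0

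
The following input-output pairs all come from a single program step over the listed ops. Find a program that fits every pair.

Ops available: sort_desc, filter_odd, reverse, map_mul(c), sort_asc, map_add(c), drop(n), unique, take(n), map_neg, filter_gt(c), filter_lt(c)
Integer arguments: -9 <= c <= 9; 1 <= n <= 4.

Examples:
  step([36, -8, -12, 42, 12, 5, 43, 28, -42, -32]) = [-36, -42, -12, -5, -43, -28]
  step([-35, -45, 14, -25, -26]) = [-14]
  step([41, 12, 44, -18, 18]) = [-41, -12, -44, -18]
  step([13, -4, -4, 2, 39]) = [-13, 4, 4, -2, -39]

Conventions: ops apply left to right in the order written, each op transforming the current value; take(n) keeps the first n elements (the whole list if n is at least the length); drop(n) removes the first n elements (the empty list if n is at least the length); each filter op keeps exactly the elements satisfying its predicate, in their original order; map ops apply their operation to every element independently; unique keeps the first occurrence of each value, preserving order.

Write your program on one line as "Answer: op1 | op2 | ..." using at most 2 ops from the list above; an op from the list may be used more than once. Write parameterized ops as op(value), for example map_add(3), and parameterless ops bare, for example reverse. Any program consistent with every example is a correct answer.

map_neg | filter_lt(8)

Check, running the answer program on each example:
  [36, -8, -12, 42, 12, 5, 43, 28, -42, -32] -> [-36, 8, 12, -42, -12, -5, -43, -28, 42, 32] -> [-36, -42, -12, -5, -43, -28]
  [-35, -45, 14, -25, -26] -> [35, 45, -14, 25, 26] -> [-14]
  [41, 12, 44, -18, 18] -> [-41, -12, -44, 18, -18] -> [-41, -12, -44, -18]
  [13, -4, -4, 2, 39] -> [-13, 4, 4, -2, -39] -> [-13, 4, 4, -2, -39]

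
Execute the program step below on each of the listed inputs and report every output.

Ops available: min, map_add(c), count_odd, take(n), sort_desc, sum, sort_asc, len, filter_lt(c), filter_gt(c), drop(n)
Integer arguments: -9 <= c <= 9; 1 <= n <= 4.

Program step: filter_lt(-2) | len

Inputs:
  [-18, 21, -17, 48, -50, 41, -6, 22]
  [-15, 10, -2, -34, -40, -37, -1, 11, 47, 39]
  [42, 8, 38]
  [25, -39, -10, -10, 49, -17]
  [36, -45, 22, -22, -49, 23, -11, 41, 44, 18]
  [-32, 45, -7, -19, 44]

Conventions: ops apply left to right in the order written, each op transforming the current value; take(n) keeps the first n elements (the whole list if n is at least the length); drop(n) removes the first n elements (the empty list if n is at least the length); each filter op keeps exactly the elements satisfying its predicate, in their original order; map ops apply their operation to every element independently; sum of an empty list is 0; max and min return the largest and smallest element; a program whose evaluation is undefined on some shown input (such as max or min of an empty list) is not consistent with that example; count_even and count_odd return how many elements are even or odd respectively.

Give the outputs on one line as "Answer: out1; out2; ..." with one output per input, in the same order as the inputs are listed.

Execution, op by op:
  [-18, 21, -17, 48, -50, 41, -6, 22] -> [-18, -17, -50, -6] -> 4
  [-15, 10, -2, -34, -40, -37, -1, 11, 47, 39] -> [-15, -34, -40, -37] -> 4
  [42, 8, 38] -> [] -> 0
  [25, -39, -10, -10, 49, -17] -> [-39, -10, -10, -17] -> 4
  [36, -45, 22, -22, -49, 23, -11, 41, 44, 18] -> [-45, -22, -49, -11] -> 4
  [-32, 45, -7, -19, 44] -> [-32, -7, -19] -> 3

4; 4; 0; 4; 4; 3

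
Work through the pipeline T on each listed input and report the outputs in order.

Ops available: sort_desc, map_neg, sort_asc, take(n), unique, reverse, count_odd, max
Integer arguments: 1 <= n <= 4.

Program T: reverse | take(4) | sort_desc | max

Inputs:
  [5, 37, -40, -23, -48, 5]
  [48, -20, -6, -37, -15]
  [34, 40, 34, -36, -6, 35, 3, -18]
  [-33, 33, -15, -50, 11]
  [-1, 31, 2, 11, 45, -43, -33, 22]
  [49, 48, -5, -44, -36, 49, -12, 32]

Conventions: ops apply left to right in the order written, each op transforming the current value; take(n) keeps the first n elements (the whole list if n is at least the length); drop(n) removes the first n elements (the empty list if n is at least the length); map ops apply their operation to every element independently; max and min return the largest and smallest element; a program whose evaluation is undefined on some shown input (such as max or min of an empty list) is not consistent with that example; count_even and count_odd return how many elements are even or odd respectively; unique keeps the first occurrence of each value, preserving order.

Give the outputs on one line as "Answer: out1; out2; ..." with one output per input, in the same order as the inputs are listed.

5; -6; 35; 33; 45; 49

Execution, op by op:
  [5, 37, -40, -23, -48, 5] -> [5, -48, -23, -40, 37, 5] -> [5, -48, -23, -40] -> [5, -23, -40, -48] -> 5
  [48, -20, -6, -37, -15] -> [-15, -37, -6, -20, 48] -> [-15, -37, -6, -20] -> [-6, -15, -20, -37] -> -6
  [34, 40, 34, -36, -6, 35, 3, -18] -> [-18, 3, 35, -6, -36, 34, 40, 34] -> [-18, 3, 35, -6] -> [35, 3, -6, -18] -> 35
  [-33, 33, -15, -50, 11] -> [11, -50, -15, 33, -33] -> [11, -50, -15, 33] -> [33, 11, -15, -50] -> 33
  [-1, 31, 2, 11, 45, -43, -33, 22] -> [22, -33, -43, 45, 11, 2, 31, -1] -> [22, -33, -43, 45] -> [45, 22, -33, -43] -> 45
  [49, 48, -5, -44, -36, 49, -12, 32] -> [32, -12, 49, -36, -44, -5, 48, 49] -> [32, -12, 49, -36] -> [49, 32, -12, -36] -> 49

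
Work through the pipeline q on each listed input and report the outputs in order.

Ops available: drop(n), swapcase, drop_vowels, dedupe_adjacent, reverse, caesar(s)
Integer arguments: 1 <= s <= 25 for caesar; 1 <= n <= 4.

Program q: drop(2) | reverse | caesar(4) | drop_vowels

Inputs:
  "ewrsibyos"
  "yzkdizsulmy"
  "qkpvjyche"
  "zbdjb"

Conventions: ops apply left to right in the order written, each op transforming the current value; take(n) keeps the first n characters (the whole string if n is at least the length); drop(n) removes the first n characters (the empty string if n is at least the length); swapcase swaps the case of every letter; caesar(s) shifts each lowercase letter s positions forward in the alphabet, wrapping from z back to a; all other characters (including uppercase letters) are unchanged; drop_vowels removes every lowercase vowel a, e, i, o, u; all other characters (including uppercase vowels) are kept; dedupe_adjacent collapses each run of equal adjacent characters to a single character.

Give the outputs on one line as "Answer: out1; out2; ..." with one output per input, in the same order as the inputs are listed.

Execution, op by op:
  "ewrsibyos" -> "rsibyos" -> "soybisr" -> "wscfmwv" -> "wscfmwv"
  "yzkdizsulmy" -> "kdizsulmy" -> "ymluszidk" -> "cqpywdmho" -> "cqpywdmh"
  "qkpvjyche" -> "pvjyche" -> "ehcyjvp" -> "ilgcnzt" -> "lgcnzt"
  "zbdjb" -> "djb" -> "bjd" -> "fnh" -> "fnh"

"wscfmwv"; "cqpywdmh"; "lgcnzt"; "fnh"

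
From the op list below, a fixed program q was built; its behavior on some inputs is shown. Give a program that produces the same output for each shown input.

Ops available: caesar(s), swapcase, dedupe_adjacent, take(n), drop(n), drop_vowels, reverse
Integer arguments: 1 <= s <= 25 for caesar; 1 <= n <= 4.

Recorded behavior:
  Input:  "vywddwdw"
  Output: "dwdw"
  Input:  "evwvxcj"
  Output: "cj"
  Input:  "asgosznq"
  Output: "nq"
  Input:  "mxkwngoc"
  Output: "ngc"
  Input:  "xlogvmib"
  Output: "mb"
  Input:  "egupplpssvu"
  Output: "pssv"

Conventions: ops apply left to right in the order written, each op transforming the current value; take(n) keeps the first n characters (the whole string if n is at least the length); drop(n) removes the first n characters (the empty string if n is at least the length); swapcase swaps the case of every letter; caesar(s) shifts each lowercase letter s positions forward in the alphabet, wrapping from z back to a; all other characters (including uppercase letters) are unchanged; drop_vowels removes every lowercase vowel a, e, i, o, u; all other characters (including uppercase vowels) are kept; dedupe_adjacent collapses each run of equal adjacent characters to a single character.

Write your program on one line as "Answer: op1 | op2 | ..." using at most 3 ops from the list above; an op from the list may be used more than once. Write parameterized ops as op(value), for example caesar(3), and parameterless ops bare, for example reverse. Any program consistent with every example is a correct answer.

drop_vowels | drop(4)

Check, running the answer program on each example:
  "vywddwdw" -> "vywddwdw" -> "dwdw"
  "evwvxcj" -> "vwvxcj" -> "cj"
  "asgosznq" -> "sgsznq" -> "nq"
  "mxkwngoc" -> "mxkwngc" -> "ngc"
  "xlogvmib" -> "xlgvmb" -> "mb"
  "egupplpssvu" -> "gpplpssv" -> "pssv"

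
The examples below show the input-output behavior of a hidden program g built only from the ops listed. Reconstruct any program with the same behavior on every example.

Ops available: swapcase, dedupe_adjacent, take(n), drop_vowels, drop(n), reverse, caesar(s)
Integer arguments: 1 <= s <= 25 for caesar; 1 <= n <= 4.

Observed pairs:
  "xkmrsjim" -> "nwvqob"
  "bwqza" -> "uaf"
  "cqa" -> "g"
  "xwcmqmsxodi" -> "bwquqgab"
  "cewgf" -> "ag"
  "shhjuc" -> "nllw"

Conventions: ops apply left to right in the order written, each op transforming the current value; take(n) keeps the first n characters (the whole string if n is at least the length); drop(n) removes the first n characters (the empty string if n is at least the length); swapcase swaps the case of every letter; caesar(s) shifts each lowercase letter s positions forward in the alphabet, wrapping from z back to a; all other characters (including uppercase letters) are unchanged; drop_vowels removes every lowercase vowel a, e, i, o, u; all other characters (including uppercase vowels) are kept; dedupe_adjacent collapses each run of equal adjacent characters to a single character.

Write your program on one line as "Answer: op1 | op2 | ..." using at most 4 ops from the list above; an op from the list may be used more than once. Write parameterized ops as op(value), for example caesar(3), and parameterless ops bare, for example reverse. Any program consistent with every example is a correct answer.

reverse | drop(2) | drop_vowels | caesar(4)

Check, running the answer program on each example:
  "xkmrsjim" -> "mijsrmkx" -> "jsrmkx" -> "jsrmkx" -> "nwvqob"
  "bwqza" -> "azqwb" -> "qwb" -> "qwb" -> "uaf"
  "cqa" -> "aqc" -> "c" -> "c" -> "g"
  "xwcmqmsxodi" -> "idoxsmqmcwx" -> "oxsmqmcwx" -> "xsmqmcwx" -> "bwquqgab"
  "cewgf" -> "fgwec" -> "wec" -> "wc" -> "ag"
  "shhjuc" -> "cujhhs" -> "jhhs" -> "jhhs" -> "nllw"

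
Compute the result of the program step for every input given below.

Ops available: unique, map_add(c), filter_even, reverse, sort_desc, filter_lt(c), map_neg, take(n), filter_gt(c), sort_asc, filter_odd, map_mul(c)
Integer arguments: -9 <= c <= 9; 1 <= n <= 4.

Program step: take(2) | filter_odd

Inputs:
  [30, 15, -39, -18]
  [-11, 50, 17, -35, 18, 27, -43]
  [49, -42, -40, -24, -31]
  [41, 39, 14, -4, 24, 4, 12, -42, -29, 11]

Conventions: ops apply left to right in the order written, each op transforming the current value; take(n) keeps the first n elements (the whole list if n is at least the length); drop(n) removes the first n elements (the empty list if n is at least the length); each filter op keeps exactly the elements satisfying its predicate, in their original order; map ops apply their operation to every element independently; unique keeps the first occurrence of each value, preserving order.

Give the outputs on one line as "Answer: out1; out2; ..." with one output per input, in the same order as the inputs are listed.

[15]; [-11]; [49]; [41, 39]

Execution, op by op:
  [30, 15, -39, -18] -> [30, 15] -> [15]
  [-11, 50, 17, -35, 18, 27, -43] -> [-11, 50] -> [-11]
  [49, -42, -40, -24, -31] -> [49, -42] -> [49]
  [41, 39, 14, -4, 24, 4, 12, -42, -29, 11] -> [41, 39] -> [41, 39]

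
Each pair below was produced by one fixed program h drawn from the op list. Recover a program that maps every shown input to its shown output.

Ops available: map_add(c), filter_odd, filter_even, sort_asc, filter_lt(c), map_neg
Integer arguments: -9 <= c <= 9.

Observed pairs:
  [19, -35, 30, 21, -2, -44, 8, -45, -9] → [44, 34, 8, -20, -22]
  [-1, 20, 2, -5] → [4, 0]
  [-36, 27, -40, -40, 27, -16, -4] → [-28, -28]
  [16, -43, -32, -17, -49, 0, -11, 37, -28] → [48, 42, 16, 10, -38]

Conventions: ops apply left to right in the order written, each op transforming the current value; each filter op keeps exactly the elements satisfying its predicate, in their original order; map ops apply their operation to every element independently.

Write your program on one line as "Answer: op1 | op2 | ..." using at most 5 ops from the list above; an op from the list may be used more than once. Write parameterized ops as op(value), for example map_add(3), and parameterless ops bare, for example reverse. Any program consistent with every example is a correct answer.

filter_odd | sort_asc | map_neg | map_add(-1)

Check, running the answer program on each example:
  [19, -35, 30, 21, -2, -44, 8, -45, -9] -> [19, -35, 21, -45, -9] -> [-45, -35, -9, 19, 21] -> [45, 35, 9, -19, -21] -> [44, 34, 8, -20, -22]
  [-1, 20, 2, -5] -> [-1, -5] -> [-5, -1] -> [5, 1] -> [4, 0]
  [-36, 27, -40, -40, 27, -16, -4] -> [27, 27] -> [27, 27] -> [-27, -27] -> [-28, -28]
  [16, -43, -32, -17, -49, 0, -11, 37, -28] -> [-43, -17, -49, -11, 37] -> [-49, -43, -17, -11, 37] -> [49, 43, 17, 11, -37] -> [48, 42, 16, 10, -38]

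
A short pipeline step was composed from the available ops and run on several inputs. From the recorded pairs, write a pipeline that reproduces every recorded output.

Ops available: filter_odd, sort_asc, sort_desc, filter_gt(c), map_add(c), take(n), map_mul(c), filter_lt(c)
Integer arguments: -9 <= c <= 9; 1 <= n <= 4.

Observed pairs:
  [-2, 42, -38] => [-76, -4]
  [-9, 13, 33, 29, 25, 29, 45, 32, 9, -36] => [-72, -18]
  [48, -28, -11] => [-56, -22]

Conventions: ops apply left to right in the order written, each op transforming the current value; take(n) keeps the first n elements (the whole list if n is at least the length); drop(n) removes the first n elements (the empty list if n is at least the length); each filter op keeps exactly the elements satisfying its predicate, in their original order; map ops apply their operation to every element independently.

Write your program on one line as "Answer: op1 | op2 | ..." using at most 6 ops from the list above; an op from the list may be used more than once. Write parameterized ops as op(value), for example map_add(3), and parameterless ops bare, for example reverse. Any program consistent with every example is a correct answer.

map_mul(2) | sort_desc | sort_asc | take(4) | filter_lt(6)

Check, running the answer program on each example:
  [-2, 42, -38] -> [-4, 84, -76] -> [84, -4, -76] -> [-76, -4, 84] -> [-76, -4, 84] -> [-76, -4]
  [-9, 13, 33, 29, 25, 29, 45, 32, 9, -36] -> [-18, 26, 66, 58, 50, 58, 90, 64, 18, -72] -> [90, 66, 64, 58, 58, 50, 26, 18, -18, -72] -> [-72, -18, 18, 26, 50, 58, 58, 64, 66, 90] -> [-72, -18, 18, 26] -> [-72, -18]
  [48, -28, -11] -> [96, -56, -22] -> [96, -22, -56] -> [-56, -22, 96] -> [-56, -22, 96] -> [-56, -22]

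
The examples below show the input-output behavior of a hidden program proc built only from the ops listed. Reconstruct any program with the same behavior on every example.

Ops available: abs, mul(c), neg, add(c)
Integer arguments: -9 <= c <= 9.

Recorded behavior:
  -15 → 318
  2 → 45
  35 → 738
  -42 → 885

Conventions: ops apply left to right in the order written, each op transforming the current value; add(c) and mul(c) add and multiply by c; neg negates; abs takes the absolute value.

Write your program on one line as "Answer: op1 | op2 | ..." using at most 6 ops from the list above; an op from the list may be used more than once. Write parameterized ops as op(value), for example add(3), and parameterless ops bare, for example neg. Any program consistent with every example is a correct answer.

abs | neg | mul(-7) | add(1) | mul(3)

Check, running the answer program on each example:
  -15 -> 15 -> -15 -> 105 -> 106 -> 318
  2 -> 2 -> -2 -> 14 -> 15 -> 45
  35 -> 35 -> -35 -> 245 -> 246 -> 738
  -42 -> 42 -> -42 -> 294 -> 295 -> 885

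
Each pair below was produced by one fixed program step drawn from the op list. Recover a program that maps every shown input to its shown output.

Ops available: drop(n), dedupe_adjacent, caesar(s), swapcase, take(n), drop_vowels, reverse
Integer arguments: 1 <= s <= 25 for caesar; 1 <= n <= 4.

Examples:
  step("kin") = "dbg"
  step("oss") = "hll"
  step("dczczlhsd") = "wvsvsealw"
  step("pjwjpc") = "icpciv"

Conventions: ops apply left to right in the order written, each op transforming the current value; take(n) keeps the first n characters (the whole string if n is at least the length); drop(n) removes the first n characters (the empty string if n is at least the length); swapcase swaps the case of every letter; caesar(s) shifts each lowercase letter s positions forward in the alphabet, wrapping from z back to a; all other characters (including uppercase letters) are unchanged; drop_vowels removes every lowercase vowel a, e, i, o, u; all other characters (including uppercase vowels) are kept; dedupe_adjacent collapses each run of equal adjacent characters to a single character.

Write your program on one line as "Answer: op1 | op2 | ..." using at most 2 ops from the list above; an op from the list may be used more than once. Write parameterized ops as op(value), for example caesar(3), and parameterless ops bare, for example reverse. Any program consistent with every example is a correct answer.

caesar(5) | caesar(14)

Check, running the answer program on each example:
  "kin" -> "pns" -> "dbg"
  "oss" -> "txx" -> "hll"
  "dczczlhsd" -> "iheheqmxi" -> "wvsvsealw"
  "pjwjpc" -> "uobouh" -> "icpciv"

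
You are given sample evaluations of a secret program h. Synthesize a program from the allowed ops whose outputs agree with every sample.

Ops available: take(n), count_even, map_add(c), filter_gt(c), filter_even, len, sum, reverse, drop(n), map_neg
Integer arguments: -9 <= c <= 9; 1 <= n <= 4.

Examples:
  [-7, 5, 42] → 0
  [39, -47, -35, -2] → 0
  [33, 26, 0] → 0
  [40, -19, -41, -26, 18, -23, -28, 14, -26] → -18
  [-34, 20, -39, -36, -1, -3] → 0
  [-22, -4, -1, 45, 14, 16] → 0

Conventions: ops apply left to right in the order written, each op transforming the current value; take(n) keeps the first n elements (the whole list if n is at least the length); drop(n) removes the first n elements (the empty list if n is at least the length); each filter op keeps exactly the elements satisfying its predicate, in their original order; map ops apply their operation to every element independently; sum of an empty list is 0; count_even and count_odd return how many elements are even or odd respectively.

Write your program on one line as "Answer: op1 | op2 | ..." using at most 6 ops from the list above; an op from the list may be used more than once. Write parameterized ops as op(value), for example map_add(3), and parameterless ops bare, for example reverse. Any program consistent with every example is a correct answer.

drop(3) | map_add(-8) | drop(4) | map_add(5) | sum

Check, running the answer program on each example:
  [-7, 5, 42] -> [] -> [] -> [] -> [] -> 0
  [39, -47, -35, -2] -> [-2] -> [-10] -> [] -> [] -> 0
  [33, 26, 0] -> [] -> [] -> [] -> [] -> 0
  [40, -19, -41, -26, 18, -23, -28, 14, -26] -> [-26, 18, -23, -28, 14, -26] -> [-34, 10, -31, -36, 6, -34] -> [6, -34] -> [11, -29] -> -18
  [-34, 20, -39, -36, -1, -3] -> [-36, -1, -3] -> [-44, -9, -11] -> [] -> [] -> 0
  [-22, -4, -1, 45, 14, 16] -> [45, 14, 16] -> [37, 6, 8] -> [] -> [] -> 0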